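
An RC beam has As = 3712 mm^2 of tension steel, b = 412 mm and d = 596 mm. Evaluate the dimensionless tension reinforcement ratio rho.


rho = As / (b * d)
= 3712 / (412 * 596)
= 3712 / 245552
= 0.015117 (dimensionless)

0.015117 (dimensionless)


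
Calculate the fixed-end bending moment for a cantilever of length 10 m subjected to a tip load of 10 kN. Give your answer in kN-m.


For a cantilever with a point load at the free end:
M_max = P * L = 10 * 10 = 100 kN-m

100 kN-m


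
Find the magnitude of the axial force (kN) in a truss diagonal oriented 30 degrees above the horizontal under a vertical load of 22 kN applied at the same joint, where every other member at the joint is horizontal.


At the joint, only the diagonal has a vertical component, so vertical equilibrium gives:
F * sin(30) = 22
F = 22 / sin(30)
= 22 / 0.5
= 44.0 kN

44.0 kN


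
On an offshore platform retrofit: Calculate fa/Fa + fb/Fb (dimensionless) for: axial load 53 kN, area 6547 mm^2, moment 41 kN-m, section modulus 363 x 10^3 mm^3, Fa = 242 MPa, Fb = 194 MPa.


f_a = P / A = 53000.0 / 6547 = 8.0953 MPa
f_b = M / S = 41000000.0 / 363000.0 = 112.9477 MPa
Ratio = f_a / Fa + f_b / Fb
= 8.0953 / 242 + 112.9477 / 194
= 0.6157 (dimensionless)

0.6157 (dimensionless)


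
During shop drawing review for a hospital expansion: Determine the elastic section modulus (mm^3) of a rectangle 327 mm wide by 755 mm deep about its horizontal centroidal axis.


S = b * h^2 / 6
= 327 * 755^2 / 6
= 327 * 570025 / 6
= 31066362.5 mm^3

31066362.5 mm^3


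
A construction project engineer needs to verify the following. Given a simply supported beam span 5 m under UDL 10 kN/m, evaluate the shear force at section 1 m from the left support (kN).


R_A = w * L / 2 = 10 * 5 / 2 = 25.0 kN
V(x) = R_A - w * x = 25.0 - 10 * 1
= 15.0 kN

15.0 kN


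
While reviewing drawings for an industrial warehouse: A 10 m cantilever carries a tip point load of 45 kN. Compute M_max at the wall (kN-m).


For a cantilever with a point load at the free end:
M_max = P * L = 45 * 10 = 450 kN-m

450 kN-m


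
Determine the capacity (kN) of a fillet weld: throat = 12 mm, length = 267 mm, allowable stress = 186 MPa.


Strength = throat * length * allowable stress
= 12 * 267 * 186 N
= 595944 N
= 595.94 kN

595.94 kN


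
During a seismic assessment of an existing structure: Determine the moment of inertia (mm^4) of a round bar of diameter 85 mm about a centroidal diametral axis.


r = d / 2 = 85 / 2 = 42.5 mm
I = pi * r^4 / 4 = pi * 42.5^4 / 4
= 2562392.19 mm^4

2562392.19 mm^4


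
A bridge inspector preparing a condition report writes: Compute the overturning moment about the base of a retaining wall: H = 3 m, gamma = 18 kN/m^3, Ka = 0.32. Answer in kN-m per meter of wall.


Pa = 0.5 * Ka * gamma * H^2
= 0.5 * 0.32 * 18 * 3^2
= 25.92 kN/m
Arm = H / 3 = 3 / 3 = 1.0 m
Mo = Pa * arm = Pa * H / 3 = 25.92 * 3 / 3 = 25.92 kN-m/m

25.92 kN-m/m


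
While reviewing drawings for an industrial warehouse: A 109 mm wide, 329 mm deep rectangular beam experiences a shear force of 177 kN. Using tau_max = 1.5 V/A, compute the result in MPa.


A = b * h = 109 * 329 = 35861 mm^2
V = 177 kN = 177000.0 N
tau_max = 1.5 * V / A = 1.5 * 177000.0 / 35861
= 7.4036 MPa

7.4036 MPa


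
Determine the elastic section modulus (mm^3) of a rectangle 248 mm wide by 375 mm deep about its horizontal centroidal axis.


S = b * h^2 / 6
= 248 * 375^2 / 6
= 248 * 140625 / 6
= 5812500.0 mm^3

5812500.0 mm^3


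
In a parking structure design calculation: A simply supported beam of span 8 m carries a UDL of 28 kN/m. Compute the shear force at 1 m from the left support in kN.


R_A = w * L / 2 = 28 * 8 / 2 = 112.0 kN
V(x) = R_A - w * x = 112.0 - 28 * 1
= 84.0 kN

84.0 kN


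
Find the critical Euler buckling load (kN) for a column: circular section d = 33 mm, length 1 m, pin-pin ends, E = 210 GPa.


I = pi * d^4 / 64 = 58213.76 mm^4
L = 1000.0 mm
P_cr = pi^2 * E * I / L^2
= 9.8696 * 210000.0 * 58213.76 / 1000.0^2
= 120654.83 N = 120.6548 kN

120.6548 kN


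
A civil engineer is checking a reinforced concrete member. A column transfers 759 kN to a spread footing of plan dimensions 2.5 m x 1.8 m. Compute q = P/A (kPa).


A = 2.5 * 1.8 = 4.5 m^2
q = P / A = 759 / 4.5
= 168.6667 kPa

168.6667 kPa


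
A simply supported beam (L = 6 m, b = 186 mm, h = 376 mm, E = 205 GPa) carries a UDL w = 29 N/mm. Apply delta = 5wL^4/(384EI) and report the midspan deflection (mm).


I = 186 * 376^3 / 12 = 823939328.0 mm^4
L = 6000.0 mm, w = 29 N/mm, E = 205000.0 MPa
delta = 5 * w * L^4 / (384 * E * I)
= 5 * 29 * 6000.0^4 / (384 * 205000.0 * 823939328.0)
= 2.8973 mm

2.8973 mm


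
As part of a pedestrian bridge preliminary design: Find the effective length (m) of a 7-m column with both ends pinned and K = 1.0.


L_eff = K * L
= 1.0 * 7
= 7.0 m

7.0 m


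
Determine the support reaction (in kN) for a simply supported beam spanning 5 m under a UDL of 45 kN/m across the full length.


Total load = w * L = 45 * 5 = 225 kN
By symmetry, each reaction R = total / 2 = 225 / 2 = 112.5 kN

112.5 kN


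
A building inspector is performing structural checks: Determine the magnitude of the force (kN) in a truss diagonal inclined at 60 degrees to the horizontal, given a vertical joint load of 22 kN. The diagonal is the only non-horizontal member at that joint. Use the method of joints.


At the joint, only the diagonal has a vertical component, so vertical equilibrium gives:
F * sin(60) = 22
F = 22 / sin(60)
= 22 / 0.866025
= 25.4 kN

25.4 kN


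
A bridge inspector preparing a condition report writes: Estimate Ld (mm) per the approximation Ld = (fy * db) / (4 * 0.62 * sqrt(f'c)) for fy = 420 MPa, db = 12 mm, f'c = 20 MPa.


Ld = (fy * db) / (4 * 0.62 * sqrt(f'c))
= (420 * 12) / (4 * 0.62 * sqrt(20))
= 5040 / 11.0909
= 454.43 mm

454.43 mm


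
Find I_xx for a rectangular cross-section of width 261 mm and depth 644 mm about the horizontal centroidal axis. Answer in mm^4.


I = b * h^3 / 12
= 261 * 644^3 / 12
= 261 * 267089984 / 12
= 5809207152.0 mm^4

5809207152.0 mm^4


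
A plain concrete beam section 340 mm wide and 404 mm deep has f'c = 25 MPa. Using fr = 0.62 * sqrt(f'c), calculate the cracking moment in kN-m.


fr = 0.62 * sqrt(25) = 0.62 * 5.0 = 3.1 MPa
I = 340 * 404^3 / 12 = 1868279146.67 mm^4
y_t = 202.0 mm
M_cr = fr * I / y_t = 3.1 * 1868279146.67 / 202.0 N-mm
= 28.6716 kN-m

28.6716 kN-m


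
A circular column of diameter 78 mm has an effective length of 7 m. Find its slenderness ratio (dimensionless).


Radius of gyration r = d / 4 = 78 / 4 = 19.5 mm
L_eff = 7000.0 mm
Slenderness ratio = L / r = 7000.0 / 19.5 = 358.97 (dimensionless)

358.97 (dimensionless)


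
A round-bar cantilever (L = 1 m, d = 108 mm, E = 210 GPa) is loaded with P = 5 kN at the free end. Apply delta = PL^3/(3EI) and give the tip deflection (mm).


I = pi * d^4 / 64 = pi * 108^4 / 64 = 6678284.57 mm^4
L = 1000.0 mm, P = 5000.0 N, E = 210000.0 MPa
delta = P * L^3 / (3 * E * I)
= 5000.0 * 1000.0^3 / (3 * 210000.0 * 6678284.57)
= 1.1884 mm

1.1884 mm


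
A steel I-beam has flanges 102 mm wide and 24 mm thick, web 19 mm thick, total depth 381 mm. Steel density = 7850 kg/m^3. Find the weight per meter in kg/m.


A_flanges = 2 * 102 * 24 = 4896 mm^2
A_web = (381 - 2 * 24) * 19 = 6327 mm^2
A_total = 4896 + 6327 = 11223 mm^2 = 0.011223 m^2
Weight = rho * A = 7850 * 0.011223 = 88.1005 kg/m

88.1005 kg/m


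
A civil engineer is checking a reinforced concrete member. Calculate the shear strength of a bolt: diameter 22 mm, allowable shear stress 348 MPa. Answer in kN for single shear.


A = pi * d^2 / 4 = pi * 22^2 / 4 = 380.1327 mm^2
V = f_v * A / 1000 = 348 * 380.1327 / 1000
= 132.2862 kN

132.2862 kN


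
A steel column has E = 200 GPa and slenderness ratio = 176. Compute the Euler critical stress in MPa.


sigma_cr = pi^2 * E / lambda^2
= 9.8696 * 200000.0 / 176^2
= 9.8696 * 200000.0 / 30976
= 63.7242 MPa

63.7242 MPa


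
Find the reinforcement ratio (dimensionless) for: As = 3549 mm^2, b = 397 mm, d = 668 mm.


rho = As / (b * d)
= 3549 / (397 * 668)
= 3549 / 265196
= 0.013383 (dimensionless)

0.013383 (dimensionless)


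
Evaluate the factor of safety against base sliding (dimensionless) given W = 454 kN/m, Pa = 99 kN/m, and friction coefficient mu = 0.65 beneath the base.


Resisting force = mu * W = 0.65 * 454 = 295.1 kN/m
FOS = Resisting / Driving = 295.1 / 99
= 2.9808 (dimensionless)

2.9808 (dimensionless)


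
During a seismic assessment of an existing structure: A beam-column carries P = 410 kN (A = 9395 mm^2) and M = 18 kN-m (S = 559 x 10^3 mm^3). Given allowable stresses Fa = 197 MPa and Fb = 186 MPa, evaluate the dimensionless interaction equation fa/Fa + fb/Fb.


f_a = P / A = 410000.0 / 9395 = 43.6402 MPa
f_b = M / S = 18000000.0 / 559000.0 = 32.2004 MPa
Ratio = f_a / Fa + f_b / Fb
= 43.6402 / 197 + 32.2004 / 186
= 0.3946 (dimensionless)

0.3946 (dimensionless)


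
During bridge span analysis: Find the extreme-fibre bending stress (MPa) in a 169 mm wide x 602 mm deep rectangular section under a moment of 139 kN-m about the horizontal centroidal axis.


I = b * h^3 / 12 = 169 * 602^3 / 12 = 3072521512.67 mm^4
y = h / 2 = 602 / 2 = 301.0 mm
M = 139 kN-m = 139000000.0 N-mm
sigma = M * y / I = 139000000.0 * 301.0 / 3072521512.67
= 13.62 MPa

13.62 MPa


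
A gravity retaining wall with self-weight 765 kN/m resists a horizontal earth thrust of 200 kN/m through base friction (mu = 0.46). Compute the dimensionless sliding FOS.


Resisting force = mu * W = 0.46 * 765 = 351.9 kN/m
FOS = Resisting / Driving = 351.9 / 200
= 1.7595 (dimensionless)

1.7595 (dimensionless)


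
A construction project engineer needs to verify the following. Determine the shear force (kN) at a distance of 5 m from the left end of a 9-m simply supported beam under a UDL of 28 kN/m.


R_A = w * L / 2 = 28 * 9 / 2 = 126.0 kN
V(x) = R_A - w * x = 126.0 - 28 * 5
= -14.0 kN

-14.0 kN


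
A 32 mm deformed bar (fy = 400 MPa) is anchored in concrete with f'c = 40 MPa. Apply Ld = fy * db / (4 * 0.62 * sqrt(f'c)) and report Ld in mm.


Ld = (fy * db) / (4 * 0.62 * sqrt(f'c))
= (400 * 32) / (4 * 0.62 * sqrt(40))
= 12800 / 15.6849
= 816.07 mm

816.07 mm


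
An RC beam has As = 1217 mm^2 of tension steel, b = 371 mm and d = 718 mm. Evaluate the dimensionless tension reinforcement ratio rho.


rho = As / (b * d)
= 1217 / (371 * 718)
= 1217 / 266378
= 0.004569 (dimensionless)

0.004569 (dimensionless)


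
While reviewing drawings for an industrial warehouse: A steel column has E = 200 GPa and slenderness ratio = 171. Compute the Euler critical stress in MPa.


sigma_cr = pi^2 * E / lambda^2
= 9.8696 * 200000.0 / 171^2
= 9.8696 * 200000.0 / 29241
= 67.5052 MPa

67.5052 MPa


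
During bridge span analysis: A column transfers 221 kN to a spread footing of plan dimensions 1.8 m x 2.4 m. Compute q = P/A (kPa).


A = 1.8 * 2.4 = 4.32 m^2
q = P / A = 221 / 4.32
= 51.1574 kPa

51.1574 kPa


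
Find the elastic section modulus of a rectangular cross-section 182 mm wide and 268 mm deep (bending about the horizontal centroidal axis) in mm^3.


S = b * h^2 / 6
= 182 * 268^2 / 6
= 182 * 71824 / 6
= 2178661.33 mm^3

2178661.33 mm^3


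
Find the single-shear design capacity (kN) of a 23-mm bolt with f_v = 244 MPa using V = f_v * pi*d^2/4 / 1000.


A = pi * d^2 / 4 = pi * 23^2 / 4 = 415.4756 mm^2
V = f_v * A / 1000 = 244 * 415.4756 / 1000
= 101.3761 kN

101.3761 kN


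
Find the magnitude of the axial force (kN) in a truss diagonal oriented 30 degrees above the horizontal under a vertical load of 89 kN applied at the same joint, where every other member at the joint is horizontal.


At the joint, only the diagonal has a vertical component, so vertical equilibrium gives:
F * sin(30) = 89
F = 89 / sin(30)
= 89 / 0.5
= 178.0 kN

178.0 kN


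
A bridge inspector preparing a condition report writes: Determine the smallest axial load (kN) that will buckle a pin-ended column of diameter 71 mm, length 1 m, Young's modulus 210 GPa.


I = pi * d^4 / 64 = 1247392.97 mm^4
L = 1000.0 mm
P_cr = pi^2 * E * I / L^2
= 9.8696 * 210000.0 * 1247392.97 / 1000.0^2
= 2585367.79 N = 2585.3678 kN

2585.3678 kN


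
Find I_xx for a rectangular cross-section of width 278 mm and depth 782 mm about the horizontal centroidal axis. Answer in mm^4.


I = b * h^3 / 12
= 278 * 782^3 / 12
= 278 * 478211768 / 12
= 11078572625.33 mm^4

11078572625.33 mm^4


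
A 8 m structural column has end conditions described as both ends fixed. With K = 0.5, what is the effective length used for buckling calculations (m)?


L_eff = K * L
= 0.5 * 8
= 4.0 m

4.0 m


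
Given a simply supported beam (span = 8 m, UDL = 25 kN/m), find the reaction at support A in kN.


Total load = w * L = 25 * 8 = 200 kN
By symmetry, each reaction R = total / 2 = 200 / 2 = 100.0 kN

100.0 kN


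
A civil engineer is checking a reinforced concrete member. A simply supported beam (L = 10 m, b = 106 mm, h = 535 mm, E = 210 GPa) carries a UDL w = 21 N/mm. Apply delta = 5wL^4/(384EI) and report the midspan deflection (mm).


I = 106 * 535^3 / 12 = 1352651645.83 mm^4
L = 10000.0 mm, w = 21 N/mm, E = 210000.0 MPa
delta = 5 * w * L^4 / (384 * E * I)
= 5 * 21 * 10000.0^4 / (384 * 210000.0 * 1352651645.83)
= 9.6262 mm

9.6262 mm


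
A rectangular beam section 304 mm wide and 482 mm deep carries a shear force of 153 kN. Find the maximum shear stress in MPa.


A = b * h = 304 * 482 = 146528 mm^2
V = 153 kN = 153000.0 N
tau_max = 1.5 * V / A = 1.5 * 153000.0 / 146528
= 1.5663 MPa

1.5663 MPa


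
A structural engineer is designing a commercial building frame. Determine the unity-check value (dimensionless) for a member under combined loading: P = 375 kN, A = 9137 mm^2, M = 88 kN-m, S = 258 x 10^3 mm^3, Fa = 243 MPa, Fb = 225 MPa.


f_a = P / A = 375000.0 / 9137 = 41.0419 MPa
f_b = M / S = 88000000.0 / 258000.0 = 341.0853 MPa
Ratio = f_a / Fa + f_b / Fb
= 41.0419 / 243 + 341.0853 / 225
= 1.6848 (dimensionless)

1.6848 (dimensionless)


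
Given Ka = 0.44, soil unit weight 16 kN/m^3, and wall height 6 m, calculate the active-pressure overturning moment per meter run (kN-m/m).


Pa = 0.5 * Ka * gamma * H^2
= 0.5 * 0.44 * 16 * 6^2
= 126.72 kN/m
Arm = H / 3 = 6 / 3 = 2.0 m
Mo = Pa * arm = Pa * H / 3 = 126.72 * 6 / 3 = 253.44 kN-m/m

253.44 kN-m/m


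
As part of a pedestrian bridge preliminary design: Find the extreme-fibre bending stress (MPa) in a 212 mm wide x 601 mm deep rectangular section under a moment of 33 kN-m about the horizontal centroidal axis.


I = b * h^3 / 12 = 212 * 601^3 / 12 = 3835111817.67 mm^4
y = h / 2 = 601 / 2 = 300.5 mm
M = 33 kN-m = 33000000.0 N-mm
sigma = M * y / I = 33000000.0 * 300.5 / 3835111817.67
= 2.59 MPa

2.59 MPa


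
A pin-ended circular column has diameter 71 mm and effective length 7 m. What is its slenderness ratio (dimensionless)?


Radius of gyration r = d / 4 = 71 / 4 = 17.75 mm
L_eff = 7000.0 mm
Slenderness ratio = L / r = 7000.0 / 17.75 = 394.37 (dimensionless)

394.37 (dimensionless)


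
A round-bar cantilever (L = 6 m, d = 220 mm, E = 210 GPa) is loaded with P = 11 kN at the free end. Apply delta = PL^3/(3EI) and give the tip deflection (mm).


I = pi * d^4 / 64 = pi * 220^4 / 64 = 114990145.1 mm^4
L = 6000.0 mm, P = 11000.0 N, E = 210000.0 MPa
delta = P * L^3 / (3 * E * I)
= 11000.0 * 6000.0^3 / (3 * 210000.0 * 114990145.1)
= 32.7978 mm

32.7978 mm


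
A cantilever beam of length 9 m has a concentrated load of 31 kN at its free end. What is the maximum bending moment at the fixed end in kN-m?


For a cantilever with a point load at the free end:
M_max = P * L = 31 * 9 = 279 kN-m

279 kN-m


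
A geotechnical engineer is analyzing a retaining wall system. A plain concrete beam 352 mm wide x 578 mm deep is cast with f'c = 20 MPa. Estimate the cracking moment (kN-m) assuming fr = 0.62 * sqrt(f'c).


fr = 0.62 * sqrt(20) = 0.62 * 4.4721 = 2.7727 MPa
I = 352 * 578^3 / 12 = 5664282858.67 mm^4
y_t = 289.0 mm
M_cr = fr * I / y_t = 2.7727 * 5664282858.67 / 289.0 N-mm
= 54.3443 kN-m

54.3443 kN-m


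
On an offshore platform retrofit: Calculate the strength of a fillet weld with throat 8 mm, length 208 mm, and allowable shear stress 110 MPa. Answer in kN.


Strength = throat * length * allowable stress
= 8 * 208 * 110 N
= 183040 N
= 183.04 kN

183.04 kN


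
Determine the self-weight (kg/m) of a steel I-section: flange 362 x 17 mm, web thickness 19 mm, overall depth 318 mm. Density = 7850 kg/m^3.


A_flanges = 2 * 362 * 17 = 12308 mm^2
A_web = (318 - 2 * 17) * 19 = 5396 mm^2
A_total = 12308 + 5396 = 17704 mm^2 = 0.017704 m^2
Weight = rho * A = 7850 * 0.017704 = 138.9764 kg/m

138.9764 kg/m


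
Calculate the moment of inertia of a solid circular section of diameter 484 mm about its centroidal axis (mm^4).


r = d / 2 = 484 / 2 = 242.0 mm
I = pi * r^4 / 4 = pi * 242.0^4 / 4
= 2693713143.13 mm^4

2693713143.13 mm^4


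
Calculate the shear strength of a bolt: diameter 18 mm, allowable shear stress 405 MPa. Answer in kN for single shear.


A = pi * d^2 / 4 = pi * 18^2 / 4 = 254.469 mm^2
V = f_v * A / 1000 = 405 * 254.469 / 1000
= 103.0599 kN

103.0599 kN


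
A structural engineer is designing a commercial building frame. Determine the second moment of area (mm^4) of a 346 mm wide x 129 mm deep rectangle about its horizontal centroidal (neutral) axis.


I = b * h^3 / 12
= 346 * 129^3 / 12
= 346 * 2146689 / 12
= 61896199.5 mm^4

61896199.5 mm^4


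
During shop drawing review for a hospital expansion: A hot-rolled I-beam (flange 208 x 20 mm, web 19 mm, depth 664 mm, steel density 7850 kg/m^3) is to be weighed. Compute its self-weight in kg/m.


A_flanges = 2 * 208 * 20 = 8320 mm^2
A_web = (664 - 2 * 20) * 19 = 11856 mm^2
A_total = 8320 + 11856 = 20176 mm^2 = 0.020176 m^2
Weight = rho * A = 7850 * 0.020176 = 158.3816 kg/m

158.3816 kg/m


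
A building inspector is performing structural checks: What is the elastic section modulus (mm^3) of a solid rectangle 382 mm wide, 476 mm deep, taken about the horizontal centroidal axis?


S = b * h^2 / 6
= 382 * 476^2 / 6
= 382 * 226576 / 6
= 14425338.67 mm^3

14425338.67 mm^3


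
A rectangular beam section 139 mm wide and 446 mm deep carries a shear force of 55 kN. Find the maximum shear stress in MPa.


A = b * h = 139 * 446 = 61994 mm^2
V = 55 kN = 55000.0 N
tau_max = 1.5 * V / A = 1.5 * 55000.0 / 61994
= 1.3308 MPa

1.3308 MPa


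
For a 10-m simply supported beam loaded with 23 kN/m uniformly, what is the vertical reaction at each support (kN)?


Total load = w * L = 23 * 10 = 230 kN
By symmetry, each reaction R = total / 2 = 230 / 2 = 115.0 kN

115.0 kN


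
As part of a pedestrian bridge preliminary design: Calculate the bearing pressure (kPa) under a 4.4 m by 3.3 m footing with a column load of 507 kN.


A = 4.4 * 3.3 = 14.52 m^2
q = P / A = 507 / 14.52
= 34.9174 kPa

34.9174 kPa


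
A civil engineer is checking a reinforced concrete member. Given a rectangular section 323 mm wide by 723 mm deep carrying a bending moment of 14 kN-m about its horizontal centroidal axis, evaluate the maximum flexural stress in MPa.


I = b * h^3 / 12 = 323 * 723^3 / 12 = 10172698386.75 mm^4
y = h / 2 = 723 / 2 = 361.5 mm
M = 14 kN-m = 14000000.0 N-mm
sigma = M * y / I = 14000000.0 * 361.5 / 10172698386.75
= 0.5 MPa

0.5 MPa


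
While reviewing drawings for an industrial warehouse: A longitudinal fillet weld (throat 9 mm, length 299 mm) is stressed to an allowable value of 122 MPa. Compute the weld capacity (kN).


Strength = throat * length * allowable stress
= 9 * 299 * 122 N
= 328302 N
= 328.3 kN

328.3 kN


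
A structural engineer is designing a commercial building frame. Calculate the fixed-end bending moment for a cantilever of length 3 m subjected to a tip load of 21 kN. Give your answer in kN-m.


For a cantilever with a point load at the free end:
M_max = P * L = 21 * 3 = 63 kN-m

63 kN-m


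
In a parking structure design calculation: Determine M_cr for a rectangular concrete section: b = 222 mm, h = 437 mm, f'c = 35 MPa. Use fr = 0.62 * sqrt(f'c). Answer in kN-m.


fr = 0.62 * sqrt(35) = 0.62 * 5.9161 = 3.668 MPa
I = 222 * 437^3 / 12 = 1543888880.5 mm^4
y_t = 218.5 mm
M_cr = fr * I / y_t = 3.668 * 1543888880.5 / 218.5 N-mm
= 25.9173 kN-m

25.9173 kN-m


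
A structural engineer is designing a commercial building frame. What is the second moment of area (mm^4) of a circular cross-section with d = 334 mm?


r = d / 2 = 334 / 2 = 167.0 mm
I = pi * r^4 / 4 = pi * 167.0^4 / 4
= 610879802.01 mm^4

610879802.01 mm^4


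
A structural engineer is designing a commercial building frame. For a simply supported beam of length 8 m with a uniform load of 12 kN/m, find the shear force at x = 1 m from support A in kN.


R_A = w * L / 2 = 12 * 8 / 2 = 48.0 kN
V(x) = R_A - w * x = 48.0 - 12 * 1
= 36.0 kN

36.0 kN


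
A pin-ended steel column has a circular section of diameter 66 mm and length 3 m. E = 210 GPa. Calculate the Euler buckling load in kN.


I = pi * d^4 / 64 = 931420.18 mm^4
L = 3000.0 mm
P_cr = pi^2 * E * I / L^2
= 9.8696 * 210000.0 * 931420.18 / 3000.0^2
= 214497.47 N = 214.4975 kN

214.4975 kN


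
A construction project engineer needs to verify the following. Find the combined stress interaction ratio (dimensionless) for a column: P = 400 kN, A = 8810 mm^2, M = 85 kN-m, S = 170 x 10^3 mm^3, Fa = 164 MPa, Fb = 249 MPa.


f_a = P / A = 400000.0 / 8810 = 45.403 MPa
f_b = M / S = 85000000.0 / 170000.0 = 500.0 MPa
Ratio = f_a / Fa + f_b / Fb
= 45.403 / 164 + 500.0 / 249
= 2.2849 (dimensionless)

2.2849 (dimensionless)


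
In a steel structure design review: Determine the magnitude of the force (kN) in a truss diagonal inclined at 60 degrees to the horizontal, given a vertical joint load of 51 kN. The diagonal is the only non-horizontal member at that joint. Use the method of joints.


At the joint, only the diagonal has a vertical component, so vertical equilibrium gives:
F * sin(60) = 51
F = 51 / sin(60)
= 51 / 0.866025
= 58.89 kN

58.89 kN


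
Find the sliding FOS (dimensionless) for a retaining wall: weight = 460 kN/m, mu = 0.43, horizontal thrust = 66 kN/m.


Resisting force = mu * W = 0.43 * 460 = 197.8 kN/m
FOS = Resisting / Driving = 197.8 / 66
= 2.997 (dimensionless)

2.997 (dimensionless)


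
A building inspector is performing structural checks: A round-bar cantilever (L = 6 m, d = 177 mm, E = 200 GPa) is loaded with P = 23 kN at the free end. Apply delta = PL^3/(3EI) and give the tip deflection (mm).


I = pi * d^4 / 64 = pi * 177^4 / 64 = 48179574.94 mm^4
L = 6000.0 mm, P = 23000.0 N, E = 200000.0 MPa
delta = P * L^3 / (3 * E * I)
= 23000.0 * 6000.0^3 / (3 * 200000.0 * 48179574.94)
= 171.8571 mm

171.8571 mm


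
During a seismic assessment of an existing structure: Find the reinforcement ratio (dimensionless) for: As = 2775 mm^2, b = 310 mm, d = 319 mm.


rho = As / (b * d)
= 2775 / (310 * 319)
= 2775 / 98890
= 0.028061 (dimensionless)

0.028061 (dimensionless)


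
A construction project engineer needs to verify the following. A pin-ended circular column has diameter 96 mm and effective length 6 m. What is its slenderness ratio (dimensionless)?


Radius of gyration r = d / 4 = 96 / 4 = 24.0 mm
L_eff = 6000.0 mm
Slenderness ratio = L / r = 6000.0 / 24.0 = 250.0 (dimensionless)

250.0 (dimensionless)


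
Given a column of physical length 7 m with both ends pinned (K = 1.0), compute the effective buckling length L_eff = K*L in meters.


L_eff = K * L
= 1.0 * 7
= 7.0 m

7.0 m


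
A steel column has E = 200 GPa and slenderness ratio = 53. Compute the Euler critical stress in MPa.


sigma_cr = pi^2 * E / lambda^2
= 9.8696 * 200000.0 / 53^2
= 9.8696 * 200000.0 / 2809
= 702.713 MPa

702.713 MPa


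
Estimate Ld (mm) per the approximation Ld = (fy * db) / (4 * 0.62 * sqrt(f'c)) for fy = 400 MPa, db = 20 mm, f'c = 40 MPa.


Ld = (fy * db) / (4 * 0.62 * sqrt(f'c))
= (400 * 20) / (4 * 0.62 * sqrt(40))
= 8000 / 15.6849
= 510.04 mm

510.04 mm


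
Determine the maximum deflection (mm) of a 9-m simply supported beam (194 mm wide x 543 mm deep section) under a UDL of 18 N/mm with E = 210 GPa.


I = 194 * 543^3 / 12 = 2588331946.5 mm^4
L = 9000.0 mm, w = 18 N/mm, E = 210000.0 MPa
delta = 5 * w * L^4 / (384 * E * I)
= 5 * 18 * 9000.0^4 / (384 * 210000.0 * 2588331946.5)
= 2.8291 mm

2.8291 mm


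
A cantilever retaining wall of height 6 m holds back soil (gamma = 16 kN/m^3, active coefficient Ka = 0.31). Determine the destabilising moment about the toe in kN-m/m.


Pa = 0.5 * Ka * gamma * H^2
= 0.5 * 0.31 * 16 * 6^2
= 89.28 kN/m
Arm = H / 3 = 6 / 3 = 2.0 m
Mo = Pa * arm = Pa * H / 3 = 89.28 * 6 / 3 = 178.56 kN-m/m

178.56 kN-m/m


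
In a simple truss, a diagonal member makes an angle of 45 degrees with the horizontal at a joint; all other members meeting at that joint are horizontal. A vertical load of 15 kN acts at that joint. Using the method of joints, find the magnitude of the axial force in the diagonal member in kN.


At the joint, only the diagonal has a vertical component, so vertical equilibrium gives:
F * sin(45) = 15
F = 15 / sin(45)
= 15 / 0.707107
= 21.21 kN

21.21 kN


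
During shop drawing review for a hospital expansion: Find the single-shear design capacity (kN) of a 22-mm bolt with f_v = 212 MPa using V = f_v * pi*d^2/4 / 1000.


A = pi * d^2 / 4 = pi * 22^2 / 4 = 380.1327 mm^2
V = f_v * A / 1000 = 212 * 380.1327 / 1000
= 80.5881 kN

80.5881 kN


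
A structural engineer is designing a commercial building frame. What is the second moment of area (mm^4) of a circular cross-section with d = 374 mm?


r = d / 2 = 374 / 2 = 187.0 mm
I = pi * r^4 / 4 = pi * 187.0^4 / 4
= 960409190.91 mm^4

960409190.91 mm^4


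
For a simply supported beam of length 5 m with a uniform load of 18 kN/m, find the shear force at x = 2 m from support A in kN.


R_A = w * L / 2 = 18 * 5 / 2 = 45.0 kN
V(x) = R_A - w * x = 45.0 - 18 * 2
= 9.0 kN

9.0 kN


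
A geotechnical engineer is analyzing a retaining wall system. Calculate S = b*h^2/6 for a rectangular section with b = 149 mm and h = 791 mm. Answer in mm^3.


S = b * h^2 / 6
= 149 * 791^2 / 6
= 149 * 625681 / 6
= 15537744.83 mm^3

15537744.83 mm^3


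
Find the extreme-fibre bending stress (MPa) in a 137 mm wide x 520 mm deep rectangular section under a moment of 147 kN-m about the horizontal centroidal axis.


I = b * h^3 / 12 = 137 * 520^3 / 12 = 1605274666.67 mm^4
y = h / 2 = 520 / 2 = 260.0 mm
M = 147 kN-m = 147000000.0 N-mm
sigma = M * y / I = 147000000.0 * 260.0 / 1605274666.67
= 23.81 MPa

23.81 MPa


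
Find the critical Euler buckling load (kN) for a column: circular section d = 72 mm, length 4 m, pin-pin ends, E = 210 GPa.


I = pi * d^4 / 64 = 1319167.32 mm^4
L = 4000.0 mm
P_cr = pi^2 * E * I / L^2
= 9.8696 * 210000.0 * 1319167.32 / 4000.0^2
= 170883.03 N = 170.883 kN

170.883 kN


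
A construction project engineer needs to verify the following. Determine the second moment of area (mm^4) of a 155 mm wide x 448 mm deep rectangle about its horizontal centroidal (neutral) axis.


I = b * h^3 / 12
= 155 * 448^3 / 12
= 155 * 89915392 / 12
= 1161407146.67 mm^4

1161407146.67 mm^4


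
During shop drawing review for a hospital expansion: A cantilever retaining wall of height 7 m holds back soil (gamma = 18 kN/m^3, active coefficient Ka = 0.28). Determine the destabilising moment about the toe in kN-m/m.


Pa = 0.5 * Ka * gamma * H^2
= 0.5 * 0.28 * 18 * 7^2
= 123.48 kN/m
Arm = H / 3 = 7 / 3 = 2.3333 m
Mo = Pa * arm = Pa * H / 3 = 123.48 * 7 / 3 = 288.12 kN-m/m

288.12 kN-m/m


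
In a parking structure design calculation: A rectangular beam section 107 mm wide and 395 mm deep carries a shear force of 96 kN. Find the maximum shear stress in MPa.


A = b * h = 107 * 395 = 42265 mm^2
V = 96 kN = 96000.0 N
tau_max = 1.5 * V / A = 1.5 * 96000.0 / 42265
= 3.4071 MPa

3.4071 MPa


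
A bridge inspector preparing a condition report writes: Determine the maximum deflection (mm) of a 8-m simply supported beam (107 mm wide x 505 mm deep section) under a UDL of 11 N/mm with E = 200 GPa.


I = 107 * 505^3 / 12 = 1148356322.92 mm^4
L = 8000.0 mm, w = 11 N/mm, E = 200000.0 MPa
delta = 5 * w * L^4 / (384 * E * I)
= 5 * 11 * 8000.0^4 / (384 * 200000.0 * 1148356322.92)
= 2.5544 mm

2.5544 mm


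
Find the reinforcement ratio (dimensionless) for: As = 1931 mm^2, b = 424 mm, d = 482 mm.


rho = As / (b * d)
= 1931 / (424 * 482)
= 1931 / 204368
= 0.009449 (dimensionless)

0.009449 (dimensionless)


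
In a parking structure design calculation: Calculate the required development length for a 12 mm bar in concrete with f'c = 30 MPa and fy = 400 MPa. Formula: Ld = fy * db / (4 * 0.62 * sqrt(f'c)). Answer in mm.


Ld = (fy * db) / (4 * 0.62 * sqrt(f'c))
= (400 * 12) / (4 * 0.62 * sqrt(30))
= 4800 / 13.5835
= 353.37 mm

353.37 mm


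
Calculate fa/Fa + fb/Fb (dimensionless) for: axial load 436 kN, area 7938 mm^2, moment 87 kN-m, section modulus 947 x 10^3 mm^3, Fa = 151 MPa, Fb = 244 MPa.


f_a = P / A = 436000.0 / 7938 = 54.9257 MPa
f_b = M / S = 87000000.0 / 947000.0 = 91.8691 MPa
Ratio = f_a / Fa + f_b / Fb
= 54.9257 / 151 + 91.8691 / 244
= 0.7403 (dimensionless)

0.7403 (dimensionless)


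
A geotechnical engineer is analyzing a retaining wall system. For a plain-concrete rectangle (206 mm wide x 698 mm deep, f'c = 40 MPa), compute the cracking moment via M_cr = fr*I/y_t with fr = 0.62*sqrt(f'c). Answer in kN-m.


fr = 0.62 * sqrt(40) = 0.62 * 6.3246 = 3.9212 MPa
I = 206 * 698^3 / 12 = 5837840729.33 mm^4
y_t = 349.0 mm
M_cr = fr * I / y_t = 3.9212 * 5837840729.33 / 349.0 N-mm
= 65.5916 kN-m

65.5916 kN-m


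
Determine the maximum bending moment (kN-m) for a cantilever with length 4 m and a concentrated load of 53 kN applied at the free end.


For a cantilever with a point load at the free end:
M_max = P * L = 53 * 4 = 212 kN-m

212 kN-m


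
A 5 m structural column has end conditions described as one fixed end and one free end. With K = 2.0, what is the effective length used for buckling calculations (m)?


L_eff = K * L
= 2.0 * 5
= 10.0 m

10.0 m


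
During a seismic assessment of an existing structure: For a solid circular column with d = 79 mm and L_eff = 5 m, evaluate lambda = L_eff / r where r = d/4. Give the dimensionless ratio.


Radius of gyration r = d / 4 = 79 / 4 = 19.75 mm
L_eff = 5000.0 mm
Slenderness ratio = L / r = 5000.0 / 19.75 = 253.16 (dimensionless)

253.16 (dimensionless)


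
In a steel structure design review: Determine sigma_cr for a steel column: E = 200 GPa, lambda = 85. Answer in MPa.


sigma_cr = pi^2 * E / lambda^2
= 9.8696 * 200000.0 / 85^2
= 9.8696 * 200000.0 / 7225
= 273.207 MPa

273.207 MPa


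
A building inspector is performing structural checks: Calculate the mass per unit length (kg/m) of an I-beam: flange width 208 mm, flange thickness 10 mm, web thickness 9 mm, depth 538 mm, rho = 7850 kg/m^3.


A_flanges = 2 * 208 * 10 = 4160 mm^2
A_web = (538 - 2 * 10) * 9 = 4662 mm^2
A_total = 4160 + 4662 = 8822 mm^2 = 0.008822 m^2
Weight = rho * A = 7850 * 0.008822 = 69.2527 kg/m

69.2527 kg/m


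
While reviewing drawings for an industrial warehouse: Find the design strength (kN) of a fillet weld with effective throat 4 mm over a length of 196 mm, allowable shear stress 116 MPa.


Strength = throat * length * allowable stress
= 4 * 196 * 116 N
= 90944 N
= 90.94 kN

90.94 kN


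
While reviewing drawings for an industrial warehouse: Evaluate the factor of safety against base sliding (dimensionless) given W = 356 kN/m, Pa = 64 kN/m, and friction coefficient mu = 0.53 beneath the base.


Resisting force = mu * W = 0.53 * 356 = 188.68 kN/m
FOS = Resisting / Driving = 188.68 / 64
= 2.9481 (dimensionless)

2.9481 (dimensionless)


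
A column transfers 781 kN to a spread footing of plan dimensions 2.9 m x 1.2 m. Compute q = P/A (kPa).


A = 2.9 * 1.2 = 3.48 m^2
q = P / A = 781 / 3.48
= 224.4253 kPa

224.4253 kPa


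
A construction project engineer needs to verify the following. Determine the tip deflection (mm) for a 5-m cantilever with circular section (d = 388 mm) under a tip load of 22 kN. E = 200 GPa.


I = pi * d^4 / 64 = pi * 388^4 / 64 = 1112491755.27 mm^4
L = 5000.0 mm, P = 22000.0 N, E = 200000.0 MPa
delta = P * L^3 / (3 * E * I)
= 22000.0 * 5000.0^3 / (3 * 200000.0 * 1112491755.27)
= 4.1199 mm

4.1199 mm


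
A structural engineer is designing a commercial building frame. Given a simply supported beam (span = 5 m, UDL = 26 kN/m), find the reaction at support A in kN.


Total load = w * L = 26 * 5 = 130 kN
By symmetry, each reaction R = total / 2 = 130 / 2 = 65.0 kN

65.0 kN


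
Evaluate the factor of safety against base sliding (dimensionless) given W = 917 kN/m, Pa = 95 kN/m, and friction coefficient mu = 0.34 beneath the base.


Resisting force = mu * W = 0.34 * 917 = 311.78 kN/m
FOS = Resisting / Driving = 311.78 / 95
= 3.2819 (dimensionless)

3.2819 (dimensionless)


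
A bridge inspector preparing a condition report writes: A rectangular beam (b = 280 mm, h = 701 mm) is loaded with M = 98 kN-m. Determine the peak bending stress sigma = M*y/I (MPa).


I = b * h^3 / 12 = 280 * 701^3 / 12 = 8037682356.67 mm^4
y = h / 2 = 701 / 2 = 350.5 mm
M = 98 kN-m = 98000000.0 N-mm
sigma = M * y / I = 98000000.0 * 350.5 / 8037682356.67
= 4.27 MPa

4.27 MPa


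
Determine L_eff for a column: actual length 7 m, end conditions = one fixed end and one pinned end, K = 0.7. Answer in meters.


L_eff = K * L
= 0.7 * 7
= 4.9 m

4.9 m


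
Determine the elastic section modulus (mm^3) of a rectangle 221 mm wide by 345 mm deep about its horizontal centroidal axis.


S = b * h^2 / 6
= 221 * 345^2 / 6
= 221 * 119025 / 6
= 4384087.5 mm^3

4384087.5 mm^3


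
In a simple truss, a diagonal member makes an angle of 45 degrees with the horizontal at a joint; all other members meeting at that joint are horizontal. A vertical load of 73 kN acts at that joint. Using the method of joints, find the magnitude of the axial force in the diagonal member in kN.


At the joint, only the diagonal has a vertical component, so vertical equilibrium gives:
F * sin(45) = 73
F = 73 / sin(45)
= 73 / 0.707107
= 103.24 kN

103.24 kN


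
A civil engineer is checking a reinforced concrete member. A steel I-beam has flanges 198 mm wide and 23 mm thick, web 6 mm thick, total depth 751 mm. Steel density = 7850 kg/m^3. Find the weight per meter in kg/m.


A_flanges = 2 * 198 * 23 = 9108 mm^2
A_web = (751 - 2 * 23) * 6 = 4230 mm^2
A_total = 9108 + 4230 = 13338 mm^2 = 0.013338 m^2
Weight = rho * A = 7850 * 0.013338 = 104.7033 kg/m

104.7033 kg/m


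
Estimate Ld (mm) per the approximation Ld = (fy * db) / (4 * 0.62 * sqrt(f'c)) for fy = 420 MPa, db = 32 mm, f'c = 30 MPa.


Ld = (fy * db) / (4 * 0.62 * sqrt(f'c))
= (420 * 32) / (4 * 0.62 * sqrt(30))
= 13440 / 13.5835
= 989.43 mm

989.43 mm


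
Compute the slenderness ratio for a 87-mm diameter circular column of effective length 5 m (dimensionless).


Radius of gyration r = d / 4 = 87 / 4 = 21.75 mm
L_eff = 5000.0 mm
Slenderness ratio = L / r = 5000.0 / 21.75 = 229.89 (dimensionless)

229.89 (dimensionless)


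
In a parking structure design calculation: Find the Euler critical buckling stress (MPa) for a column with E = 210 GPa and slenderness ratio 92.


sigma_cr = pi^2 * E / lambda^2
= 9.8696 * 210000.0 / 92^2
= 9.8696 * 210000.0 / 8464
= 244.8744 MPa

244.8744 MPa


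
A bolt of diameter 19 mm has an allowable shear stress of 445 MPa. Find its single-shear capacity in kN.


A = pi * d^2 / 4 = pi * 19^2 / 4 = 283.5287 mm^2
V = f_v * A / 1000 = 445 * 283.5287 / 1000
= 126.1703 kN

126.1703 kN


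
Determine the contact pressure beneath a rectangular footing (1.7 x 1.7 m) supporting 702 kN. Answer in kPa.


A = 1.7 * 1.7 = 2.89 m^2
q = P / A = 702 / 2.89
= 242.9066 kPa

242.9066 kPa


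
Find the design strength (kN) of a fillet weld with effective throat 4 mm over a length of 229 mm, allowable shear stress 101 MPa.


Strength = throat * length * allowable stress
= 4 * 229 * 101 N
= 92516 N
= 92.52 kN

92.52 kN


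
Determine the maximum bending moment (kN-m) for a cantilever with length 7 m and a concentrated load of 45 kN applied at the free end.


For a cantilever with a point load at the free end:
M_max = P * L = 45 * 7 = 315 kN-m

315 kN-m


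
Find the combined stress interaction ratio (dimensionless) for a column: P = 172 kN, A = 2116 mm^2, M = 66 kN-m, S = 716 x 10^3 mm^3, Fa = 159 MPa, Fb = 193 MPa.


f_a = P / A = 172000.0 / 2116 = 81.2854 MPa
f_b = M / S = 66000000.0 / 716000.0 = 92.1788 MPa
Ratio = f_a / Fa + f_b / Fb
= 81.2854 / 159 + 92.1788 / 193
= 0.9888 (dimensionless)

0.9888 (dimensionless)


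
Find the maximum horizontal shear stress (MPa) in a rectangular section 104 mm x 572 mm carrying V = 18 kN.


A = b * h = 104 * 572 = 59488 mm^2
V = 18 kN = 18000.0 N
tau_max = 1.5 * V / A = 1.5 * 18000.0 / 59488
= 0.4539 MPa

0.4539 MPa


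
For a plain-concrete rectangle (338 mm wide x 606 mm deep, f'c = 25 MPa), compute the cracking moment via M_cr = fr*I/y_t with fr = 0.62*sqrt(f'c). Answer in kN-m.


fr = 0.62 * sqrt(25) = 0.62 * 5.0 = 3.1 MPa
I = 338 * 606^3 / 12 = 6268351284.0 mm^4
y_t = 303.0 mm
M_cr = fr * I / y_t = 3.1 * 6268351284.0 / 303.0 N-mm
= 64.1316 kN-m

64.1316 kN-m


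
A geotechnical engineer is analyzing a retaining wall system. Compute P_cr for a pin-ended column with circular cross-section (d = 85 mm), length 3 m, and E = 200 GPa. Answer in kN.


I = pi * d^4 / 64 = 2562392.19 mm^4
L = 3000.0 mm
P_cr = pi^2 * E * I / L^2
= 9.8696 * 200000.0 * 2562392.19 / 3000.0^2
= 561995.49 N = 561.9955 kN

561.9955 kN


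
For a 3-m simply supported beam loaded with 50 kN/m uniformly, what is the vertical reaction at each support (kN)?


Total load = w * L = 50 * 3 = 150 kN
By symmetry, each reaction R = total / 2 = 150 / 2 = 75.0 kN

75.0 kN


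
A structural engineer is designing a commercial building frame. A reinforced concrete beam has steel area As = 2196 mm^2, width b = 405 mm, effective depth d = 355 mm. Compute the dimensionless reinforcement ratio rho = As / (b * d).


rho = As / (b * d)
= 2196 / (405 * 355)
= 2196 / 143775
= 0.015274 (dimensionless)

0.015274 (dimensionless)


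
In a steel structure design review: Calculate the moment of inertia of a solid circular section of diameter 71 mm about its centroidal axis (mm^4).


r = d / 2 = 71 / 2 = 35.5 mm
I = pi * r^4 / 4 = pi * 35.5^4 / 4
= 1247392.97 mm^4

1247392.97 mm^4


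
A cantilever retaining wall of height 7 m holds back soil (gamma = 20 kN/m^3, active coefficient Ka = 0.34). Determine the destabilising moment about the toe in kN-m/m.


Pa = 0.5 * Ka * gamma * H^2
= 0.5 * 0.34 * 20 * 7^2
= 166.6 kN/m
Arm = H / 3 = 7 / 3 = 2.3333 m
Mo = Pa * arm = Pa * H / 3 = 166.6 * 7 / 3 = 388.7333 kN-m/m

388.7333 kN-m/m


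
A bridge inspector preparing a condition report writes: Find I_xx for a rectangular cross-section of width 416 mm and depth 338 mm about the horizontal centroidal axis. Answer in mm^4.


I = b * h^3 / 12
= 416 * 338^3 / 12
= 416 * 38614472 / 12
= 1338635029.33 mm^4

1338635029.33 mm^4


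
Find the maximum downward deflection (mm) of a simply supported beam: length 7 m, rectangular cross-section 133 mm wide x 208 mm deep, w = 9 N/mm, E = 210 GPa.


I = 133 * 208^3 / 12 = 99737941.33 mm^4
L = 7000.0 mm, w = 9 N/mm, E = 210000.0 MPa
delta = 5 * w * L^4 / (384 * E * I)
= 5 * 9 * 7000.0^4 / (384 * 210000.0 * 99737941.33)
= 13.4336 mm

13.4336 mm


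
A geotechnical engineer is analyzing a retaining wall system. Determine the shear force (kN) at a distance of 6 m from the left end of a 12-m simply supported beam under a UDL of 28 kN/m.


R_A = w * L / 2 = 28 * 12 / 2 = 168.0 kN
V(x) = R_A - w * x = 168.0 - 28 * 6
= 0.0 kN

0.0 kN
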